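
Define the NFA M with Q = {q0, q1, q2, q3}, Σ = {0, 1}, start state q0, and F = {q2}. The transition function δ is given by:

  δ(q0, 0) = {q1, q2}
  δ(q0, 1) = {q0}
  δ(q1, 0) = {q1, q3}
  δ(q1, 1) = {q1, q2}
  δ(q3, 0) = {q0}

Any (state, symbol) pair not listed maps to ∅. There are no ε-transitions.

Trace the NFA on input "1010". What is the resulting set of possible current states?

Start in {q0}.
Read '1': q0→{q0}; now {q0}.
Read '0': q0→{q1, q2}; now {q1, q2}.
Read '1': q1→{q1, q2}, q2→∅; now {q1, q2}.
Read '0': q1→{q1, q3}, q2→∅; now {q1, q3}.

{q1, q3}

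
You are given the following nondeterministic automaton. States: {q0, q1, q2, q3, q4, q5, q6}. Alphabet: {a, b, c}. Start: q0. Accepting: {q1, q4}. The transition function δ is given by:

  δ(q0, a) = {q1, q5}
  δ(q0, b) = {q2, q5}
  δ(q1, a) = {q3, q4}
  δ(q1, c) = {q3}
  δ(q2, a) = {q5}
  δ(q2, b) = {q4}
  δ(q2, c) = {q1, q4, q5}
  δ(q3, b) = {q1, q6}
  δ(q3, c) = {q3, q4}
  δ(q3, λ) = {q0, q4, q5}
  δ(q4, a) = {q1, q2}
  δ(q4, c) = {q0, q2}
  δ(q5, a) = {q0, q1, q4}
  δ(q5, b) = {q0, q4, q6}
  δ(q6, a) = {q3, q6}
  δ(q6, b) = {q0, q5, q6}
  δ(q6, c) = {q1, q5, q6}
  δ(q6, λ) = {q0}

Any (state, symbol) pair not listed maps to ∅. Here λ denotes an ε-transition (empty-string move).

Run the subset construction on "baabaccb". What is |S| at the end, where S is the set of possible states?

Start in {q0}.
Read 'b': q0→{q2, q5}; now {q2, q5}.
Read 'a': q2→{q5}, q5→{q0, q1, q4}; now {q0, q1, q4, q5}.
Read 'a': q0→{q1, q5}, q1→{q3, q4}, q4→{q1, q2}, q5→{q0, q1, q4}; now {q0, q1, q2, q3, q4, q5}.
Read 'b': q0→{q2, q5}, q1→∅, q2→{q4}, q3→{q1, q6}, q4→∅, q5→{q0, q4, q6}; now {q0, q1, q2, q4, q5, q6}.
Read 'a': q0→{q1, q5}, q1→{q3, q4}, q2→{q5}, q4→{q1, q2}, q5→{q0, q1, q4}, q6→{q3, q6}; now {q0, q1, q2, q3, q4, q5, q6}.
Read 'c': q0→∅, q1→{q3}, q2→{q1, q4, q5}, q3→{q3, q4}, q4→{q0, q2}, q5→∅, q6→{q1, q5, q6}; now {q0, q1, q2, q3, q4, q5, q6}.
Read 'c': q0→∅, q1→{q3}, q2→{q1, q4, q5}, q3→{q3, q4}, q4→{q0, q2}, q5→∅, q6→{q1, q5, q6}; now {q0, q1, q2, q3, q4, q5, q6}.
Read 'b': q0→{q2, q5}, q1→∅, q2→{q4}, q3→{q1, q6}, q4→∅, q5→{q0, q4, q6}, q6→{q0, q5, q6}; now {q0, q1, q2, q4, q5, q6}.
That set has 6 states.

6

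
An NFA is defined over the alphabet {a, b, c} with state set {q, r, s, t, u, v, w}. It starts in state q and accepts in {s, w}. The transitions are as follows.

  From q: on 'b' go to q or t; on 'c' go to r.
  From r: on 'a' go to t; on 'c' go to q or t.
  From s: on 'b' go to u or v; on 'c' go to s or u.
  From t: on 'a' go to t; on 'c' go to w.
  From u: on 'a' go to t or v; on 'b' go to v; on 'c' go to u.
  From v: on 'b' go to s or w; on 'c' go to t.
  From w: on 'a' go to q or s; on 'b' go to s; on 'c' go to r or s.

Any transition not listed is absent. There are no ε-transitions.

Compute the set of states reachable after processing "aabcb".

∅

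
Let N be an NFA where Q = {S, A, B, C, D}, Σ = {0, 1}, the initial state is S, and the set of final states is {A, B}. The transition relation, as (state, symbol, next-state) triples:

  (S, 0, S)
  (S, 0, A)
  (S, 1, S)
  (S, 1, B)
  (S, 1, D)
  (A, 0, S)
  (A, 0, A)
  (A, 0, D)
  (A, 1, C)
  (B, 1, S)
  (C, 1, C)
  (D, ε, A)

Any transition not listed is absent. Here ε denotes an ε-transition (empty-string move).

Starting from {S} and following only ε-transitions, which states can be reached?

Begin with {S}.
No ε-moves leave this set, so the closure equals the set itself.

{S}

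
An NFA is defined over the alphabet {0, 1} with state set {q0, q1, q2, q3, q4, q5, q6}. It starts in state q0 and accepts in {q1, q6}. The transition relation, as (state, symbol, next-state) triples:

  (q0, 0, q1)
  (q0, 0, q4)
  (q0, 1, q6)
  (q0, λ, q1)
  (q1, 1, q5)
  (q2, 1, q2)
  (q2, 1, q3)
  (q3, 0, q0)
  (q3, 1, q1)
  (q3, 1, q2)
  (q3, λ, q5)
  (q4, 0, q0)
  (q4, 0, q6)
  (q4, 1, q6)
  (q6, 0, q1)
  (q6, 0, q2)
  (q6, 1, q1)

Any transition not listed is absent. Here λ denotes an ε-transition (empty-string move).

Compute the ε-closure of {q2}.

{q2}

Begin with {q2}.
No ε-moves leave this set, so the closure equals the set itself.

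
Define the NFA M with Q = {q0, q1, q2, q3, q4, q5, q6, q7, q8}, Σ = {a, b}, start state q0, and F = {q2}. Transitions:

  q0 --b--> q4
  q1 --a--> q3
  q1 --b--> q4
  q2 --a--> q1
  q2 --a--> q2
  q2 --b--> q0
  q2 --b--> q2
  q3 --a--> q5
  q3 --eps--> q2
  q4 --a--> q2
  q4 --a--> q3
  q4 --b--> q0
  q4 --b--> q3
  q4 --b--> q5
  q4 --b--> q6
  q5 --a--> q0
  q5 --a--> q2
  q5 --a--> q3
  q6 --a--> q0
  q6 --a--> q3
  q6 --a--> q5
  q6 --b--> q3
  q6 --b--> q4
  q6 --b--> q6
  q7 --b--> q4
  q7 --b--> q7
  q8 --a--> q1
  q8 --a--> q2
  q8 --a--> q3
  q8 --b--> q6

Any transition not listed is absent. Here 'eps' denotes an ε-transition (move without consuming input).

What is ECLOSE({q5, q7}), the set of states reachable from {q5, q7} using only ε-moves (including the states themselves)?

Begin with {q5, q7}.
No ε-moves leave this set, so the closure equals the set itself.

{q5, q7}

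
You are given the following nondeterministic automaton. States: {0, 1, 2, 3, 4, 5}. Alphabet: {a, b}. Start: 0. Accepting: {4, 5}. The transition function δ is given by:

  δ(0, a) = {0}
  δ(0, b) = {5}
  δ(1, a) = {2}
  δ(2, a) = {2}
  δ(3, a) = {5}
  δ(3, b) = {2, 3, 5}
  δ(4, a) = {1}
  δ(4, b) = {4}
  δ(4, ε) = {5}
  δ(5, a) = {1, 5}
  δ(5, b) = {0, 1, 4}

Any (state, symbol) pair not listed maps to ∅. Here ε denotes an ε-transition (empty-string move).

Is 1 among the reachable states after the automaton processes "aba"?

Start in {0}.
Read 'a': {0} → {0}.
Read 'b': {0} → {5}.
Read 'a': {5} → {1, 5}.
State 1 is in {1, 5}.

Yes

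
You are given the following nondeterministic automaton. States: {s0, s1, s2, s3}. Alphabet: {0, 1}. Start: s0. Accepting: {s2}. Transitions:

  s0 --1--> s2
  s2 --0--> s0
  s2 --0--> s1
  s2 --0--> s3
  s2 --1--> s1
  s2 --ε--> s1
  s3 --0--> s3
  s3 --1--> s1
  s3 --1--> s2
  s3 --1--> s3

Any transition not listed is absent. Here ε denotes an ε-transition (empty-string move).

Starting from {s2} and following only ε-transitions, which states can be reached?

Begin with {s2}.
ε-move s2 → s1; add s1.

{s1, s2}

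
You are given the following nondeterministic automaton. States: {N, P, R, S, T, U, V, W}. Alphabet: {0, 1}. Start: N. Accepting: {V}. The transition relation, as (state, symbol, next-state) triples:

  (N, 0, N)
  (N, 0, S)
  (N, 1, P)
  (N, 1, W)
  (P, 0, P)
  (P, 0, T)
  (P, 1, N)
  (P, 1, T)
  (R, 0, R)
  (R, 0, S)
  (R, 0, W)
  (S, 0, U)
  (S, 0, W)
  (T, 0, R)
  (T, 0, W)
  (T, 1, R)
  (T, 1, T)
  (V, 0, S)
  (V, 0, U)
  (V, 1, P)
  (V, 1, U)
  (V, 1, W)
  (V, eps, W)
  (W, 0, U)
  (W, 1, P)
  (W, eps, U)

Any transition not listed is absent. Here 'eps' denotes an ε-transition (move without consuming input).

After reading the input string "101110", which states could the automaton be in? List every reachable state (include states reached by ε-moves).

Start in {N}.
Read '1': N→{P, W}; union {P, W}; ε-closure = {P, U, W}.
Read '0': P→{P, T}, U→∅, W→{U}; now {P, T, U}.
Read '1': P→{N, T}, T→{R, T}, U→∅; now {N, R, T}.
Read '1': N→{P, W}, R→∅, T→{R, T}; union {P, R, T, W}; ε-closure = {P, R, T, U, W}.
Read '1': P→{N, T}, R→∅, T→{R, T}, U→∅, W→{P}; now {N, P, R, T}.
Read '0': N→{N, S}, P→{P, T}, R→{R, S, W}, T→{R, W}; union {N, P, R, S, T, W}; ε-closure = {N, P, R, S, T, U, W}.

{N, P, R, S, T, U, W}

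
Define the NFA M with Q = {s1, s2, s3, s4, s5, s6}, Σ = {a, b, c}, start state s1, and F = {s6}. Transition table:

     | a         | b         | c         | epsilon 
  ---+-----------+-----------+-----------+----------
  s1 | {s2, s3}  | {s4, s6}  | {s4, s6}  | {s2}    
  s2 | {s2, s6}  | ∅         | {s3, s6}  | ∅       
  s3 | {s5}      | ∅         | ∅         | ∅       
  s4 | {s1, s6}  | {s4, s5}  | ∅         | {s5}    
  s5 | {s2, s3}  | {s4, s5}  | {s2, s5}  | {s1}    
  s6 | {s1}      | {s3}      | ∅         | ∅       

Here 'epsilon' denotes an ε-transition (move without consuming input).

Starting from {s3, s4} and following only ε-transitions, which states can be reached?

{s1, s2, s3, s4, s5}

Begin with {s3, s4}.
ε-move s4 → s5; add s5.
ε-move s5 → s1; add s1.
ε-move s1 → s2; add s2.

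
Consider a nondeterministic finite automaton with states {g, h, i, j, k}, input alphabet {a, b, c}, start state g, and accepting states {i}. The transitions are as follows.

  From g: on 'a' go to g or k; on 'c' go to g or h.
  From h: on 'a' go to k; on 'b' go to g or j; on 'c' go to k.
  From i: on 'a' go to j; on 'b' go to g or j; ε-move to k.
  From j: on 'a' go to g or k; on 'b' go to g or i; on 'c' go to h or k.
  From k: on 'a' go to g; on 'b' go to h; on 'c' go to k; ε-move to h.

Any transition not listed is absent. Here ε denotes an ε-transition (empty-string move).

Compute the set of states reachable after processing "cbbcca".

Start in {g}.
Read 'c': {g} → {g, h}.
Read 'b': {g, h} → {g, j}.
Read 'b': {g, j} → {g, h, i, k}.
Read 'c': {g, h, i, k} → {g, h, k}.
Read 'c': {g, h, k} → {g, h, k}.
Read 'a': {g, h, k} → {g, h, k}.

{g, h, k}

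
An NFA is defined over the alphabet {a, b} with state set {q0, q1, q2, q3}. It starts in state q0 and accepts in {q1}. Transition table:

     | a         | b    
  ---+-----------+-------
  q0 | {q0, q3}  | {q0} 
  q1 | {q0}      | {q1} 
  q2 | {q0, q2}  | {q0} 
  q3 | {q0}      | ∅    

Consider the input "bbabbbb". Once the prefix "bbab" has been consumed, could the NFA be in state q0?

Yes

Start in {q0}.
Read 'b': q0→{q0}; now {q0}.
Read 'b': q0→{q0}; now {q0}.
Read 'a': q0→{q0, q3}; now {q0, q3}.
Read 'b': q0→{q0}, q3→∅; now {q0}.
State q0 is in {q0}.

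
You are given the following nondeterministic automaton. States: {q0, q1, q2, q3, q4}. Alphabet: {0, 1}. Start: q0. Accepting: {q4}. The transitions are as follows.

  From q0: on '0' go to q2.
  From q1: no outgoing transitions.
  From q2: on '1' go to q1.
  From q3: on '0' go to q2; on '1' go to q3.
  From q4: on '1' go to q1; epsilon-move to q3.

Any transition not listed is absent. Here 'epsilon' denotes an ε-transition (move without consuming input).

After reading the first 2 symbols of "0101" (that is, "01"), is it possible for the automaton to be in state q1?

Yes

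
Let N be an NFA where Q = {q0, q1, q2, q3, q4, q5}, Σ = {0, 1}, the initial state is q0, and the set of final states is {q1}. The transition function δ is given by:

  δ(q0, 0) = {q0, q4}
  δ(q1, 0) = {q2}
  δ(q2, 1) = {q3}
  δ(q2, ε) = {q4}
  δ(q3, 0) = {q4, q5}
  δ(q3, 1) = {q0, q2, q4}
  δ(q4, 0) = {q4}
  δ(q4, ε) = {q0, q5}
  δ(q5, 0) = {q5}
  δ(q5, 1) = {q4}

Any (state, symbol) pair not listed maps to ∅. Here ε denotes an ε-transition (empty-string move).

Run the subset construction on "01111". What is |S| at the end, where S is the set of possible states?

3

Start in {q0}.
Read '0': q0→{q0, q4}; union {q0, q4}; ε-closure = {q0, q4, q5}.
Read '1': q0→∅, q4→∅, q5→{q4}; union {q4}; ε-closure = {q0, q4, q5}.
Read '1': q0→∅, q4→∅, q5→{q4}; union {q4}; ε-closure = {q0, q4, q5}.
Read '1': q0→∅, q4→∅, q5→{q4}; union {q4}; ε-closure = {q0, q4, q5}.
Read '1': q0→∅, q4→∅, q5→{q4}; union {q4}; ε-closure = {q0, q4, q5}.
That set has 3 states.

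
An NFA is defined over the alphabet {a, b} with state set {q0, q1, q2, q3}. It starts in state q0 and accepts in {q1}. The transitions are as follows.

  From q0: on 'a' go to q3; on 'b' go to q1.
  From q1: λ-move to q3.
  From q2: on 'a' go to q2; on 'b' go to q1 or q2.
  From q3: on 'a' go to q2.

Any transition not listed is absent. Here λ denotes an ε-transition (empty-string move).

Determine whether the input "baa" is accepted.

No

Start in {q0}.
Read 'b': q0→{q1}; union {q1}; ε-closure = {q1, q3}.
Read 'a': q1→∅, q3→{q2}; now {q2}.
Read 'a': q2→{q2}; now {q2}.
The final set {q2} contains no accepting state.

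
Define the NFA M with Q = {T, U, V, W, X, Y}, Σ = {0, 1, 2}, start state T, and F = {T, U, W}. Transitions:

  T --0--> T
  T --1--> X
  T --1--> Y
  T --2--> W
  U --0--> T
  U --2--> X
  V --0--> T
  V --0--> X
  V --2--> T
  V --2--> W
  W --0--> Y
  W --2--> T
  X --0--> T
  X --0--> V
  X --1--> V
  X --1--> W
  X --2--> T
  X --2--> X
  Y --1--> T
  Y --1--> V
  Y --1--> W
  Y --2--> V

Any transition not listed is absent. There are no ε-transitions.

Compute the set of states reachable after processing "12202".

{T, V, W}

Start in {T}.
Read '1': T→{X, Y}; now {X, Y}.
Read '2': X→{T, X}, Y→{V}; now {T, V, X}.
Read '2': T→{W}, V→{T, W}, X→{T, X}; now {T, W, X}.
Read '0': T→{T}, W→{Y}, X→{T, V}; now {T, V, Y}.
Read '2': T→{W}, V→{T, W}, Y→{V}; now {T, V, W}.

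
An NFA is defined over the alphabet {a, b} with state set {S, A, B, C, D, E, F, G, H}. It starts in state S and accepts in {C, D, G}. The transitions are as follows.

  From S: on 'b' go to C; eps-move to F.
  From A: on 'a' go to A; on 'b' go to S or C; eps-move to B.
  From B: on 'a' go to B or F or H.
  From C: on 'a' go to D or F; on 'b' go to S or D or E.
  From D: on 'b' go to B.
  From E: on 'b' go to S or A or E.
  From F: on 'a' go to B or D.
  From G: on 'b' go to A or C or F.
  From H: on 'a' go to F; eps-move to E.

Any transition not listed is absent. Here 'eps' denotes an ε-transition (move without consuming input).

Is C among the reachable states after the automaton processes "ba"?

Start: ε-closure({S}) = {S, F}.
Read 'b': S→{C}, F→∅; now {C}.
Read 'a': C→{D, F}; now {D, F}.
State C is not in {D, F}.

No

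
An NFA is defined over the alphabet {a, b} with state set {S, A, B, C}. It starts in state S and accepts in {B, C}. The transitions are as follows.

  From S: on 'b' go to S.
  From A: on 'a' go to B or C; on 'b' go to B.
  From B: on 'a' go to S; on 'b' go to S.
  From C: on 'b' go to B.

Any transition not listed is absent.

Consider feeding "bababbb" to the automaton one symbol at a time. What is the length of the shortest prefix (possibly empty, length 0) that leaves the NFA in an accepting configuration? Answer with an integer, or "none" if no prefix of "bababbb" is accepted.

Start in {S}.
Read 'b': S→{S}; now {S}.
Read 'a': S→∅; now ∅.
The set is empty and remains empty for the remaining 5 symbols.
No reachable set along the way intersects F.

none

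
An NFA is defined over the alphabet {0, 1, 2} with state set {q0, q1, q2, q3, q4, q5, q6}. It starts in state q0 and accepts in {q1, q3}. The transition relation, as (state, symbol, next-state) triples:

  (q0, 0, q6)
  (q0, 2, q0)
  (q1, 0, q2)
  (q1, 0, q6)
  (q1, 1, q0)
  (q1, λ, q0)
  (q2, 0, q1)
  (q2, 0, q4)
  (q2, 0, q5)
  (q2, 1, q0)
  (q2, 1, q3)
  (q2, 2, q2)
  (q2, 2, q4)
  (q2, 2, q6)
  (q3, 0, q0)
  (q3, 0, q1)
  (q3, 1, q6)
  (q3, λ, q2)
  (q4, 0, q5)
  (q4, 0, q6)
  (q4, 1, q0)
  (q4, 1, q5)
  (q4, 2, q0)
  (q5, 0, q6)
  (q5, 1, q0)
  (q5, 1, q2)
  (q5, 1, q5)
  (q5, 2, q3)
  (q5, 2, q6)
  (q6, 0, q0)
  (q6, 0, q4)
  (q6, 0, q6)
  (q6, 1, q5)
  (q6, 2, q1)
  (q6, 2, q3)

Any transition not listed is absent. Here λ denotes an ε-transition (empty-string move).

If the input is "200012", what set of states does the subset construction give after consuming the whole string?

{q0, q2, q3, q4, q6}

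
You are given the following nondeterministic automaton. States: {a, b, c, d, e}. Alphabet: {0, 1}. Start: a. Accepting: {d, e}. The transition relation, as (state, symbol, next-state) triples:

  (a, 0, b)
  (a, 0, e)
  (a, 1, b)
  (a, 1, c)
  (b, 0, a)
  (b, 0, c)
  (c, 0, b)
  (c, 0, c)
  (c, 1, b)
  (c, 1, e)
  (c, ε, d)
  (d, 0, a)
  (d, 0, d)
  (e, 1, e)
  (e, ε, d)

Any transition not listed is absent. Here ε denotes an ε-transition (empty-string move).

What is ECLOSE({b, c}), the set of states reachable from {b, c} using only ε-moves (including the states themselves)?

{b, c, d}

Begin with {b, c}.
ε-move c → d; add d.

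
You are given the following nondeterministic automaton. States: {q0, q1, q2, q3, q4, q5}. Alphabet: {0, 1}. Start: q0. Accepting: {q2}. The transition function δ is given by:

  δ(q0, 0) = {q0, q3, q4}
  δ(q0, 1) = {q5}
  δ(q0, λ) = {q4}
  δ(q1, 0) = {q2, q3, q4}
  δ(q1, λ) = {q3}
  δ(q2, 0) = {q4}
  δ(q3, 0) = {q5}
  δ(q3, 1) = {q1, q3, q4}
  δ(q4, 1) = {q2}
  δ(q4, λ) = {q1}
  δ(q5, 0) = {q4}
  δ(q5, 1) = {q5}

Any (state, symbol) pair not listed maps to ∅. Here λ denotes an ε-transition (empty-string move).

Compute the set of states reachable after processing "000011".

{q1, q2, q3, q4, q5}

Start: ε-closure({q0}) = {q0, q1, q3, q4}.
Read '0': q0→{q0, q3, q4}, q1→{q2, q3, q4}, q3→{q5}, q4→∅; union {q0, q2, q3, q4, q5}; ε-closure = {q0, q1, q2, q3, q4, q5}.
Read '0': q0→{q0, q3, q4}, q1→{q2, q3, q4}, q2→{q4}, q3→{q5}, q4→∅, q5→{q4}; union {q0, q2, q3, q4, q5}; ε-closure = {q0, q1, q2, q3, q4, q5}.
Read '0': q0→{q0, q3, q4}, q1→{q2, q3, q4}, q2→{q4}, q3→{q5}, q4→∅, q5→{q4}; union {q0, q2, q3, q4, q5}; ε-closure = {q0, q1, q2, q3, q4, q5}.
Read '0': q0→{q0, q3, q4}, q1→{q2, q3, q4}, q2→{q4}, q3→{q5}, q4→∅, q5→{q4}; union {q0, q2, q3, q4, q5}; ε-closure = {q0, q1, q2, q3, q4, q5}.
Read '1': q0→{q5}, q1→∅, q2→∅, q3→{q1, q3, q4}, q4→{q2}, q5→{q5}; now {q1, q2, q3, q4, q5}.
Read '1': q1→∅, q2→∅, q3→{q1, q3, q4}, q4→{q2}, q5→{q5}; now {q1, q2, q3, q4, q5}.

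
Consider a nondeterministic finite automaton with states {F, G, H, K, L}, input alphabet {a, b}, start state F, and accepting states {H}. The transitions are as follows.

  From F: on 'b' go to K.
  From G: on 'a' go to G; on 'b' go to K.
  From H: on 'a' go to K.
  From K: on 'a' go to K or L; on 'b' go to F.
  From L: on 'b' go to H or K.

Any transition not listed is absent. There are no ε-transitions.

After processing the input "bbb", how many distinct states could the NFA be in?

Start in {F}.
Read 'b': F→{K}; now {K}.
Read 'b': K→{F}; now {F}.
Read 'b': F→{K}; now {K}.
That set has 1 state.

1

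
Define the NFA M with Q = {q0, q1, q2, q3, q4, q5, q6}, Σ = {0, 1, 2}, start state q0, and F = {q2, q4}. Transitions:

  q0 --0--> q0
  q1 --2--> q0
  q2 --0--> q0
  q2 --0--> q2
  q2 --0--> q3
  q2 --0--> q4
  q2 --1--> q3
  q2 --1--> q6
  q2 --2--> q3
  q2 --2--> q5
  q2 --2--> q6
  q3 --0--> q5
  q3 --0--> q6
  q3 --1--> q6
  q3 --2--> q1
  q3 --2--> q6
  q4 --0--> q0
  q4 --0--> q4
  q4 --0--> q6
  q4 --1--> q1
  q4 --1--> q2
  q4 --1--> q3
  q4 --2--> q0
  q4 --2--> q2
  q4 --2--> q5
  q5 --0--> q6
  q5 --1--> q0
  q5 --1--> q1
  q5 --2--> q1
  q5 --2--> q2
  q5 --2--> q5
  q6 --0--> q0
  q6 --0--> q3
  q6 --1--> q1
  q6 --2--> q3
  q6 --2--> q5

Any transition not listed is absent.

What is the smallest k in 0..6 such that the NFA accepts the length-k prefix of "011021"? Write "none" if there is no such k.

none

Start in {q0}.
Read '0': q0→{q0}; now {q0}.
Read '1': q0→∅; now ∅.
The set is empty and remains empty for the remaining 4 symbols.
No reachable set along the way intersects F.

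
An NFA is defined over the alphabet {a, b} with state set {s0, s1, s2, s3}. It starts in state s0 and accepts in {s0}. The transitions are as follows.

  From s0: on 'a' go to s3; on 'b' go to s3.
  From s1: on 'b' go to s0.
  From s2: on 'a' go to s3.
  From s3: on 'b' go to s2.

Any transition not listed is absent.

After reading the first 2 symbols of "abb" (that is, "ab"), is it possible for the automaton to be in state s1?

No

Start in {s0}.
Read 'a': s0→{s3}; now {s3}.
Read 'b': s3→{s2}; now {s2}.
State s1 is not in {s2}.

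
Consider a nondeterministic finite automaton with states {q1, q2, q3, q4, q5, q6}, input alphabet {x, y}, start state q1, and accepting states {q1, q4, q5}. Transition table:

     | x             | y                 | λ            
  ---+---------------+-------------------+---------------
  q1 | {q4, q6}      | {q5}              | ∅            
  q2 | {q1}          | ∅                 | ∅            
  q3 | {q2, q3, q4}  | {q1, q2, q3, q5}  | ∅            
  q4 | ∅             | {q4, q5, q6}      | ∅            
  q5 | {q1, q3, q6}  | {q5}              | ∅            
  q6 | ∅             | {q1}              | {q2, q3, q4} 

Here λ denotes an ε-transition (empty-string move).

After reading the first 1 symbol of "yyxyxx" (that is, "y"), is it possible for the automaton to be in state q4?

No

Start in {q1}.
Read 'y': {q1} → {q5}.
State q4 is not in {q5}.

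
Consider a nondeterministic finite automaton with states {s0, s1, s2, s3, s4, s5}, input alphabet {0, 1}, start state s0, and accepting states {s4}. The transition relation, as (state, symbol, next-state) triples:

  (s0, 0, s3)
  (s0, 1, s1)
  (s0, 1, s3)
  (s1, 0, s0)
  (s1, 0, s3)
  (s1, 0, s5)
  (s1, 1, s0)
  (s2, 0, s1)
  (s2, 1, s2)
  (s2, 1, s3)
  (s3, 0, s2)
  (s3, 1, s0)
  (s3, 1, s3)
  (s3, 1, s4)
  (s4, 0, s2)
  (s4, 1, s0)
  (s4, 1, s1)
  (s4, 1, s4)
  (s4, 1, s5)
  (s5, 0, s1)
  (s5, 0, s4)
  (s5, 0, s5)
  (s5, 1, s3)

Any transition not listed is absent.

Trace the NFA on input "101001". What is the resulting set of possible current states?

Start in {s0}.
Read '1': {s0} → {s1, s3}.
Read '0': {s1, s3} → {s0, s2, s3, s5}.
Read '1': {s0, s2, s3, s5} → {s0, s1, s2, s3, s4}.
Read '0': {s0, s1, s2, s3, s4} → {s0, s1, s2, s3, s5}.
Read '0': {s0, s1, s2, s3, s5} → {s0, s1, s2, s3, s4, s5}.
Read '1': {s0, s1, s2, s3, s4, s5} → {s0, s1, s2, s3, s4, s5}.

{s0, s1, s2, s3, s4, s5}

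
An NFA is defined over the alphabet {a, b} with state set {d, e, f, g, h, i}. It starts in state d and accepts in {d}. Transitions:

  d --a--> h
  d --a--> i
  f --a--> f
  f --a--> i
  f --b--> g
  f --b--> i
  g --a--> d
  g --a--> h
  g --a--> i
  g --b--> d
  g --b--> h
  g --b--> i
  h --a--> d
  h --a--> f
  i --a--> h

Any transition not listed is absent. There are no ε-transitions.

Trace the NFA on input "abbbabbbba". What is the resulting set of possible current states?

∅

Start in {d}.
Read 'a': d→{h, i}; now {h, i}.
Read 'b': h→∅, i→∅; now ∅.
The set is empty and remains empty for the remaining 8 symbols.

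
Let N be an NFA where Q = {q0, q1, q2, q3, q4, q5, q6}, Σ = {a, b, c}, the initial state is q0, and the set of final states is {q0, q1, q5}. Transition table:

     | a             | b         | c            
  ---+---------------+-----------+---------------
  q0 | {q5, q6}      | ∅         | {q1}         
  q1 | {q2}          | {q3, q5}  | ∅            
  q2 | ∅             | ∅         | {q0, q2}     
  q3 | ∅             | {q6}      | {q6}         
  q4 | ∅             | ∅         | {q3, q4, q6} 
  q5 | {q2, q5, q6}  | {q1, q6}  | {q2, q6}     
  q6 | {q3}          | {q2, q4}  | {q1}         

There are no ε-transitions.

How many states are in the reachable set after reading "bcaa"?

0

Start in {q0}.
Read 'b': {q0} → ∅.
The set is empty and remains empty for the remaining 3 symbols.
That set has 0 states.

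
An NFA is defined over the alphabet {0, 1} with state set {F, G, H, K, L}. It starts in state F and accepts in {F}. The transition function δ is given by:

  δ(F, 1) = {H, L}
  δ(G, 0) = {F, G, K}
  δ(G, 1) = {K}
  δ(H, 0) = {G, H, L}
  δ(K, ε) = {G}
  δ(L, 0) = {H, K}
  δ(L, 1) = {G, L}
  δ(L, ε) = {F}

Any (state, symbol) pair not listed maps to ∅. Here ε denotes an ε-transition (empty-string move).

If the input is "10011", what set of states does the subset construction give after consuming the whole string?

{F, G, H, K, L}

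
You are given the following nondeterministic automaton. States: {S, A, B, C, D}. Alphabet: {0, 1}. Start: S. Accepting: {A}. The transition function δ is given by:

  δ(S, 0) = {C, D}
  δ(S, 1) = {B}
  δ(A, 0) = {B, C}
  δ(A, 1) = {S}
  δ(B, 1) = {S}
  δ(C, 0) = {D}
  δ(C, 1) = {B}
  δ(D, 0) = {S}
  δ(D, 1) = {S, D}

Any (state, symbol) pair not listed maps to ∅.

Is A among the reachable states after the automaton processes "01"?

No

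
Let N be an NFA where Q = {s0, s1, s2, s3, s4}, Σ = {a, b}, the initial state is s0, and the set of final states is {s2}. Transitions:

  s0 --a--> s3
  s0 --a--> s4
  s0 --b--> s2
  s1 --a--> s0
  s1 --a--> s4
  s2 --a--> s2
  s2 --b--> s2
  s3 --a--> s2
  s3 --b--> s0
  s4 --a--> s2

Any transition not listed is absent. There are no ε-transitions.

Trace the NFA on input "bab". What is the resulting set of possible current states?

{s2}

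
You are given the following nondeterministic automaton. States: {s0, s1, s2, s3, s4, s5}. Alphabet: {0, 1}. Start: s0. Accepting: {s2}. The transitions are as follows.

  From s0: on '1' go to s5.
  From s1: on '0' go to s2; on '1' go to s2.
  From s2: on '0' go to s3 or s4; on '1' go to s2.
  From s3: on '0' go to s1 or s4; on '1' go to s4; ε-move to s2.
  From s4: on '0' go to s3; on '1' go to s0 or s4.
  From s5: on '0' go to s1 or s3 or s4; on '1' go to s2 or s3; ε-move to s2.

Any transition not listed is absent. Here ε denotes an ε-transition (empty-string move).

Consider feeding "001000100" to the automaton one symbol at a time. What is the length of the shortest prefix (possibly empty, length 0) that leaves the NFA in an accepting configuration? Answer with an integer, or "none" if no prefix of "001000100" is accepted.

none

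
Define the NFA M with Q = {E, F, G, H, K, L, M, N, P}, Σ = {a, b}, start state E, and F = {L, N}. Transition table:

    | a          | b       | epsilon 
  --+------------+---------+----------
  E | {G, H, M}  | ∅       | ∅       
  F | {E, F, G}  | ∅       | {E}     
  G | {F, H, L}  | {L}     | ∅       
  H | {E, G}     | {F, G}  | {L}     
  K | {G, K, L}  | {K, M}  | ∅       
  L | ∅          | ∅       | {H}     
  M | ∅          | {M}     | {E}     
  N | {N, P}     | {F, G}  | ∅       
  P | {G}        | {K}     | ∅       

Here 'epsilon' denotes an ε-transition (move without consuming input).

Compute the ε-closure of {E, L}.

Begin with {E, L}.
ε-move L → H; add H.

{E, H, L}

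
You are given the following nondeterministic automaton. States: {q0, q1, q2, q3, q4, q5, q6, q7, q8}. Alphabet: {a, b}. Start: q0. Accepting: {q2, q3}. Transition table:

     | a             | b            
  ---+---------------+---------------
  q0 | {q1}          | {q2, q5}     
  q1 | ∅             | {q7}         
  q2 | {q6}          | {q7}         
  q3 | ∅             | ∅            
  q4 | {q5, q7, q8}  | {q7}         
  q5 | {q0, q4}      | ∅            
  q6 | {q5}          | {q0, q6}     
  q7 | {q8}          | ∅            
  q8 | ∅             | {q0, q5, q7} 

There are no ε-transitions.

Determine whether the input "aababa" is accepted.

Start in {q0}.
Read 'a': {q0} → {q1}.
Read 'a': {q1} → ∅.
The set is empty and remains empty for the remaining 4 symbols.
The final set ∅ contains no accepting state.

No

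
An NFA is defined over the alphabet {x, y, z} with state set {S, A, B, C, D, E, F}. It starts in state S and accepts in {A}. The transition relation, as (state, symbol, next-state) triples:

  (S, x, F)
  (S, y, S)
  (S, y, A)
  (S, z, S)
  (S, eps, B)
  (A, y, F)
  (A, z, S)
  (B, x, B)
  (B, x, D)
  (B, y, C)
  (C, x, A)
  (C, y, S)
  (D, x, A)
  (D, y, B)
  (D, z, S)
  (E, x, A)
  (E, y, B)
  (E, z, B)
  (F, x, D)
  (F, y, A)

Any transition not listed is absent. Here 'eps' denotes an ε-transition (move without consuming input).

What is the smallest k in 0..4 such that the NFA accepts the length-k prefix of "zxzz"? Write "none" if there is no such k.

none

Start: ε-closure({S}) = {S, B}.
Read 'z': {S, B} → {S, B}.
Read 'x': {S, B} → {B, D, F}.
Read 'z': {B, D, F} → {S, B}.
Read 'z': {S, B} → {S, B}.
No reachable set along the way intersects F.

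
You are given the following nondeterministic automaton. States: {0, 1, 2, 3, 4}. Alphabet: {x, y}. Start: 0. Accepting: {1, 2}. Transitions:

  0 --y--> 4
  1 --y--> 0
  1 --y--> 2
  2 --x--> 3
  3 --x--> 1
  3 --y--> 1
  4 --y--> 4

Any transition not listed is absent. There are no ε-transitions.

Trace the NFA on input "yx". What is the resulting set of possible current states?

∅

Start in {0}.
Read 'y': {0} → {4}.
Read 'x': {4} → ∅.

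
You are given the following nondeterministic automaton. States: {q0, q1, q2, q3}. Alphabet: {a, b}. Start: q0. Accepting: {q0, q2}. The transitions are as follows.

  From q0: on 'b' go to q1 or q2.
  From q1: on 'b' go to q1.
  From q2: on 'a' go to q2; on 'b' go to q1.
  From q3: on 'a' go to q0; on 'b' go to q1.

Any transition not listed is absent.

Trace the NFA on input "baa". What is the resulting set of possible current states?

{q2}

Start in {q0}.
Read 'b': {q0} → {q1, q2}.
Read 'a': {q1, q2} → {q2}.
Read 'a': {q2} → {q2}.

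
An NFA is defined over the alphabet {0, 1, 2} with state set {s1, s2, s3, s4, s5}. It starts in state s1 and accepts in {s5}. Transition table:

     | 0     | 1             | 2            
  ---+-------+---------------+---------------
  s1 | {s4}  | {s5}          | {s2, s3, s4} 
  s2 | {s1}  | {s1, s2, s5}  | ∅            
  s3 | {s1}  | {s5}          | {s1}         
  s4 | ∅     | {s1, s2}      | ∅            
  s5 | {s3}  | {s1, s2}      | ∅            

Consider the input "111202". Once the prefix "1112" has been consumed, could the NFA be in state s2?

Yes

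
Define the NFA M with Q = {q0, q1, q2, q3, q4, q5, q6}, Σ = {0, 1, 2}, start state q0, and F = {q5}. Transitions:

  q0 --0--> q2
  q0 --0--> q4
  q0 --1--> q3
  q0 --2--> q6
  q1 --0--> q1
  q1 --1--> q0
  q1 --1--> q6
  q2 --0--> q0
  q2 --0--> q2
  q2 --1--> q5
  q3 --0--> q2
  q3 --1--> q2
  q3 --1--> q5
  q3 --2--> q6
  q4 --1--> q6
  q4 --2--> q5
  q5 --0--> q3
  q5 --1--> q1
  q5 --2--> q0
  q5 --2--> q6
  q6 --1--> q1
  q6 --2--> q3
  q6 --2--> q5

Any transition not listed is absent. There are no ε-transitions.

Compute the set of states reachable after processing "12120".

∅

Start in {q0}.
Read '1': q0→{q3}; now {q3}.
Read '2': q3→{q6}; now {q6}.
Read '1': q6→{q1}; now {q1}.
Read '2': q1→∅; now ∅.
The set is empty and remains empty for the remaining 1 symbol.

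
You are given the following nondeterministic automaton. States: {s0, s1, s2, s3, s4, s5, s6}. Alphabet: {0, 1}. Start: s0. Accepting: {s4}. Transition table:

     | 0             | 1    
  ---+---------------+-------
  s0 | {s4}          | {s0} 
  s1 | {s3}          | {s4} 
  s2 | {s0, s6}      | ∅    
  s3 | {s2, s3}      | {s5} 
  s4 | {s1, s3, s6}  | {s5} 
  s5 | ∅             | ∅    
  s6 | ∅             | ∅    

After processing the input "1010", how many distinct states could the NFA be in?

0

Start in {s0}.
Read '1': s0→{s0}; now {s0}.
Read '0': s0→{s4}; now {s4}.
Read '1': s4→{s5}; now {s5}.
Read '0': s5→∅; now ∅.
That set has 0 states.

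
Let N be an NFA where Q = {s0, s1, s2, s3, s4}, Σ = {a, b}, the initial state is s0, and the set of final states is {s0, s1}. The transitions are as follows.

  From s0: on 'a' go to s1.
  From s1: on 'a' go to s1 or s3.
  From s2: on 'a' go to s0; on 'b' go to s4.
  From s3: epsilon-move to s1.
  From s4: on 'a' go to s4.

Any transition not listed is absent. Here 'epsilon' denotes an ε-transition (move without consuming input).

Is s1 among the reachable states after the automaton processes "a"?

Start in {s0}.
Read 'a': s0→{s1}; now {s1}.
State s1 is in {s1}.

Yes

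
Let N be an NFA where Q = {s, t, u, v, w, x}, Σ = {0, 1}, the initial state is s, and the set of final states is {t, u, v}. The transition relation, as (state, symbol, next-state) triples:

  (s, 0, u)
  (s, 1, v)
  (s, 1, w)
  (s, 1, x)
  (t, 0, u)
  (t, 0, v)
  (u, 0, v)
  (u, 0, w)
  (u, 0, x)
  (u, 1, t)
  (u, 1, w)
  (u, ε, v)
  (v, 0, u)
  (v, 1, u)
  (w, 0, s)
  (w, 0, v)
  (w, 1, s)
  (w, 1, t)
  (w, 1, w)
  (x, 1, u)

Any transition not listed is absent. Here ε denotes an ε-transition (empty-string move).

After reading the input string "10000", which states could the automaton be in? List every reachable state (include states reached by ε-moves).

{s, u, v, w, x}

Start in {s}.
Read '1': s→{v, w, x}; now {v, w, x}.
Read '0': v→{u}, w→{s, v}, x→∅; now {s, u, v}.
Read '0': s→{u}, u→{v, w, x}, v→{u}; now {u, v, w, x}.
Read '0': u→{v, w, x}, v→{u}, w→{s, v}, x→∅; now {s, u, v, w, x}.
Read '0': s→{u}, u→{v, w, x}, v→{u}, w→{s, v}, x→∅; now {s, u, v, w, x}.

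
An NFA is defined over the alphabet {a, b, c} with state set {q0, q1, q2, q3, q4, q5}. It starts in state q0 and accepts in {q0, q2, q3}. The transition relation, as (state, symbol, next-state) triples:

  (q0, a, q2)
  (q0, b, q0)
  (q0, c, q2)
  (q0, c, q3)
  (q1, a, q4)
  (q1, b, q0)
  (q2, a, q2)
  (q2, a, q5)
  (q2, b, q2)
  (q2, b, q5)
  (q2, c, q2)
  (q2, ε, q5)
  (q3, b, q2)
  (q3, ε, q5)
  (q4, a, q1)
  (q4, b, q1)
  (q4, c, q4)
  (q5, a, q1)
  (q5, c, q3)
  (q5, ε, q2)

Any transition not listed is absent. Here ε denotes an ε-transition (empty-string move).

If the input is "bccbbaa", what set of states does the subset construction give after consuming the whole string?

Start in {q0}.
Read 'b': {q0} → {q0}.
Read 'c': {q0} → {q2, q3, q5}.
Read 'c': {q2, q3, q5} → {q2, q3, q5}.
Read 'b': {q2, q3, q5} → {q2, q5}.
Read 'b': {q2, q5} → {q2, q5}.
Read 'a': {q2, q5} → {q1, q2, q5}.
Read 'a': {q1, q2, q5} → {q1, q2, q4, q5}.

{q1, q2, q4, q5}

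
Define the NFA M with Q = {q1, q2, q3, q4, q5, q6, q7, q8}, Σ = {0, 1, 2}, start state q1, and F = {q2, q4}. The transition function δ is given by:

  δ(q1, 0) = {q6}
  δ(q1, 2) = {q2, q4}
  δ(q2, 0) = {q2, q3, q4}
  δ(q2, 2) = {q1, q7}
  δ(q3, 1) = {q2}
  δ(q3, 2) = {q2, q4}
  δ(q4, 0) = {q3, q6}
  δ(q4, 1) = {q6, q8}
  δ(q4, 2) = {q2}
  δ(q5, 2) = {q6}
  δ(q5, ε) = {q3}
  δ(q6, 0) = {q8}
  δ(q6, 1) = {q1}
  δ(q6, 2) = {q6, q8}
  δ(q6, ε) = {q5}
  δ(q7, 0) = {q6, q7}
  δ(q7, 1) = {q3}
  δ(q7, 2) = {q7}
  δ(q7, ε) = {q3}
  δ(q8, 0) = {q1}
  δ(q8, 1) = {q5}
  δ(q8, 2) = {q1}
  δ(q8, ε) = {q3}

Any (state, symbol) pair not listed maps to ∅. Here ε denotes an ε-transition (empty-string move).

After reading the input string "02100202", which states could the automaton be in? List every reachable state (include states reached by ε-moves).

Start in {q1}.
Read '0': {q1} → {q3, q5, q6}.
Read '2': {q3, q5, q6} → {q2, q3, q4, q5, q6, q8}.
Read '1': {q2, q3, q4, q5, q6, q8} → {q1, q2, q3, q5, q6, q8}.
Read '0': {q1, q2, q3, q5, q6, q8} → {q1, q2, q3, q4, q5, q6, q8}.
Read '0': {q1, q2, q3, q4, q5, q6, q8} → {q1, q2, q3, q4, q5, q6, q8}.
Read '2': {q1, q2, q3, q4, q5, q6, q8} → {q1, q2, q3, q4, q5, q6, q7, q8}.
Read '0': {q1, q2, q3, q4, q5, q6, q7, q8} → {q1, q2, q3, q4, q5, q6, q7, q8}.
Read '2': {q1, q2, q3, q4, q5, q6, q7, q8} → {q1, q2, q3, q4, q5, q6, q7, q8}.

{q1, q2, q3, q4, q5, q6, q7, q8}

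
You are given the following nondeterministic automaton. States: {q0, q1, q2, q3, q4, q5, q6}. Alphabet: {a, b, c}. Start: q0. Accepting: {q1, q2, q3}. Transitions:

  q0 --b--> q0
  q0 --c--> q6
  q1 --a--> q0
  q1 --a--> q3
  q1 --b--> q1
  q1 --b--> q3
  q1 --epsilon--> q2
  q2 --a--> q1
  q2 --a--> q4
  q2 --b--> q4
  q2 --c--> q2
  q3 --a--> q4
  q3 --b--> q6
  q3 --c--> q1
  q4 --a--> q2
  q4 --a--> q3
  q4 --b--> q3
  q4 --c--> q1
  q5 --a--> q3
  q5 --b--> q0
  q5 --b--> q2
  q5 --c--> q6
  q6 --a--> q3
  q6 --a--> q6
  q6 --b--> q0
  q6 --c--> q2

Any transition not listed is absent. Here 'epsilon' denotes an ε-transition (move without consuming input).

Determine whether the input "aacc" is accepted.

Start in {q0}.
Read 'a': q0→∅; now ∅.
The set is empty and remains empty for the remaining 3 symbols.
The final set ∅ contains no accepting state.

No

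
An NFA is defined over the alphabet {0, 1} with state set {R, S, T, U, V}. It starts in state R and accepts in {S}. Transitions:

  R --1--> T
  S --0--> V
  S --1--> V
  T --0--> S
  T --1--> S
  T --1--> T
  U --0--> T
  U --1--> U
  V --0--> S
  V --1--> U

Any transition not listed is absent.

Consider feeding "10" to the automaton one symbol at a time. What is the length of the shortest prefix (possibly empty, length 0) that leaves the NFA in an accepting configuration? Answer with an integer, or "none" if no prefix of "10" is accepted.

Start in {R}.
Read '1': {R} → {T}.
Read '0': {T} → {S}.
None of the earlier sets intersect F, but {S} does.

2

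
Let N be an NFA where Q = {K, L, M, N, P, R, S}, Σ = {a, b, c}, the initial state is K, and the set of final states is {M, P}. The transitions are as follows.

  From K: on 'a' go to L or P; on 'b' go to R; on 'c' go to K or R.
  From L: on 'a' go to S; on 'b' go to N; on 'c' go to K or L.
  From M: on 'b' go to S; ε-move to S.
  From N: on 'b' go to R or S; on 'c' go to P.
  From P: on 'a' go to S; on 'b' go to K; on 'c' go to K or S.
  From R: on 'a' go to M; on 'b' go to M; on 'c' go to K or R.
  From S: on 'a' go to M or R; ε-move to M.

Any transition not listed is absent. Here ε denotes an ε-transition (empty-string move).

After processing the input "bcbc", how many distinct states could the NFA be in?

2

Start in {K}.
Read 'b': K→{R}; now {R}.
Read 'c': R→{K, R}; now {K, R}.
Read 'b': K→{R}, R→{M}; union {M, R}; ε-closure = {M, R, S}.
Read 'c': M→∅, R→{K, R}, S→∅; now {K, R}.
That set has 2 states.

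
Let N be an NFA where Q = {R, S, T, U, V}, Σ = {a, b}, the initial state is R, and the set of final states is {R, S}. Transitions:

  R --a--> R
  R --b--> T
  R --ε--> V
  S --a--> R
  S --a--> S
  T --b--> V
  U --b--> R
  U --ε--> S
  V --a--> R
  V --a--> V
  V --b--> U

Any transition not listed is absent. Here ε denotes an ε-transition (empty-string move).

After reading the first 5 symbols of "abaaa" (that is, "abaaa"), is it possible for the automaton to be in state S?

Start: ε-closure({R}) = {R, V}.
Read 'a': R→{R}, V→{R, V}; now {R, V}.
Read 'b': R→{T}, V→{U}; union {T, U}; ε-closure = {S, T, U}.
Read 'a': S→{R, S}, T→∅, U→∅; union {R, S}; ε-closure = {R, S, V}.
Read 'a': R→{R}, S→{R, S}, V→{R, V}; now {R, S, V}.
Read 'a': R→{R}, S→{R, S}, V→{R, V}; now {R, S, V}.
State S is in {R, S, V}.

Yes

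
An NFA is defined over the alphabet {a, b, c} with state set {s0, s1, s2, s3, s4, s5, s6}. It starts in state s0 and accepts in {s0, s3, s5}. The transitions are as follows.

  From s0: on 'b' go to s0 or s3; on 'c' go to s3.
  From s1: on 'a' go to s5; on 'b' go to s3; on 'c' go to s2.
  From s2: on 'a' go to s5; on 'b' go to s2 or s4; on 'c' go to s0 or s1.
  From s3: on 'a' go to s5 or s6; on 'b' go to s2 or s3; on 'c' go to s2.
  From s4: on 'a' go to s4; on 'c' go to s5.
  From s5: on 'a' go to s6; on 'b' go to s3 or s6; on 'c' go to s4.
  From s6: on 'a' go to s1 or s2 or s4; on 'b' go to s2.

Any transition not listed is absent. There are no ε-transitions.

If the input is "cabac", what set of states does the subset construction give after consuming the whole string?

{s0, s1, s2, s4, s5}

Start in {s0}.
Read 'c': s0→{s3}; now {s3}.
Read 'a': s3→{s5, s6}; now {s5, s6}.
Read 'b': s5→{s3, s6}, s6→{s2}; now {s2, s3, s6}.
Read 'a': s2→{s5}, s3→{s5, s6}, s6→{s1, s2, s4}; now {s1, s2, s4, s5, s6}.
Read 'c': s1→{s2}, s2→{s0, s1}, s4→{s5}, s5→{s4}, s6→∅; now {s0, s1, s2, s4, s5}.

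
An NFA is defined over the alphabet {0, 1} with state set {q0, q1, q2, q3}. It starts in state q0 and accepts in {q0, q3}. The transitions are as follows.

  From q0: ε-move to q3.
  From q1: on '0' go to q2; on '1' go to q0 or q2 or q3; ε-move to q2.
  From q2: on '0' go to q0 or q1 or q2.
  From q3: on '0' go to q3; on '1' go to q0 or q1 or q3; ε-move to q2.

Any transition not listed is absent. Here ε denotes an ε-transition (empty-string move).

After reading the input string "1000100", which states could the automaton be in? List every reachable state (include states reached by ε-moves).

{q0, q1, q2, q3}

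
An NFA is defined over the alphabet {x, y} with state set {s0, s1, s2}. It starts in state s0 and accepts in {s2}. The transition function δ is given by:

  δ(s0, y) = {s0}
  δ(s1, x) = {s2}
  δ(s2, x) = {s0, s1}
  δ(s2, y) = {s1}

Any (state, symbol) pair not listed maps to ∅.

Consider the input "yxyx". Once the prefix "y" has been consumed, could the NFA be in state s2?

Start in {s0}.
Read 'y': s0→{s0}; now {s0}.
State s2 is not in {s0}.

No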